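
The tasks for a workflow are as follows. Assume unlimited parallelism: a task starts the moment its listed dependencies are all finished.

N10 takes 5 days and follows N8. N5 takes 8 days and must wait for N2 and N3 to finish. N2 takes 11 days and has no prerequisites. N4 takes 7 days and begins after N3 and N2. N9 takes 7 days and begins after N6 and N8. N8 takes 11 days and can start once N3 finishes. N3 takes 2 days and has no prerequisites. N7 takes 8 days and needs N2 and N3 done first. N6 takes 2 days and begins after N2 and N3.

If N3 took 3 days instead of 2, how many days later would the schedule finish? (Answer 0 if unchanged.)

1

Critical path before the change: N3→N8→N9 = 2+11+7 = 20 giving 20 days.
N3 is on the critical path; changing it to 3 makes that path 21 days.
No other chain overtakes it, so the finish is 21 days.
Change in finish: 21 − 20 = +1 days.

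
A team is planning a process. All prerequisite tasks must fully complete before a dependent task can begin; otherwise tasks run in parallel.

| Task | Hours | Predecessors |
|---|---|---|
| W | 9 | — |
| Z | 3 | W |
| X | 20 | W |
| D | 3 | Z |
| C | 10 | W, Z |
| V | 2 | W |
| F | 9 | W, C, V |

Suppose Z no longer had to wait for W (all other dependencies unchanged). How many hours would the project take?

With the dependency in place, W→Z→C→F = 9+3+10+9 = 31 sets the finish at 31 hours.
Without W→Z, Z's earliest start moves from 9 to 0.
New critical path: W→X = 9+20 = 29 ⇒ 29 hours.

29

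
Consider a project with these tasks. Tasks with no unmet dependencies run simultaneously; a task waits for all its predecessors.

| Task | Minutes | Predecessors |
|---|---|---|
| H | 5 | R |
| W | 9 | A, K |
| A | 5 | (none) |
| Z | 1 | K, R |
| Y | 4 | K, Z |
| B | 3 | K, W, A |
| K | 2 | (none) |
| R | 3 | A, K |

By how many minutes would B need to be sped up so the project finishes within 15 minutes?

Current finish: 17 minutes; target: 15.
B is on every critical path, so each minute cut from B cuts the finish by one (this holds down to a finish of 15).
Need 17 − 15 = 2 minutes off B → B becomes 1 minute, finish becomes 15.

2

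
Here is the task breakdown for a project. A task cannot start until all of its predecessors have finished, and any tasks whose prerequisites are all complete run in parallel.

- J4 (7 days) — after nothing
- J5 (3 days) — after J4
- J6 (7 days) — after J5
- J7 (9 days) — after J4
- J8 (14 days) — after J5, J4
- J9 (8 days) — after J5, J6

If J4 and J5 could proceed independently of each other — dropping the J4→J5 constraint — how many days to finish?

21

Original critical path: J4→J5→J6→J9 = 7+3+7+8 = 25 ⇒ 25 days.
Without J4→J5, J5's earliest start moves from 7 to 0.
After: J4→J8 = 7+14 = 21 → 21 days.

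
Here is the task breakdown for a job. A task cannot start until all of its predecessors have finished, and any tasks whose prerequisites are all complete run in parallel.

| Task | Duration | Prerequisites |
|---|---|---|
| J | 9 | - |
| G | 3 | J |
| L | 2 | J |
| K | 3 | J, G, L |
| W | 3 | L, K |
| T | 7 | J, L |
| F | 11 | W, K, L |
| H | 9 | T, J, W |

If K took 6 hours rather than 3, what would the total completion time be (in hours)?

32

As given, the longest chain is J→G→K→W→F = 9+3+3+3+11 = 29, so the finish is 29 hours.
K is on the critical path; changing it to 6 makes that path 32 hours.
No other chain overtakes it, so the finish is 32 hours.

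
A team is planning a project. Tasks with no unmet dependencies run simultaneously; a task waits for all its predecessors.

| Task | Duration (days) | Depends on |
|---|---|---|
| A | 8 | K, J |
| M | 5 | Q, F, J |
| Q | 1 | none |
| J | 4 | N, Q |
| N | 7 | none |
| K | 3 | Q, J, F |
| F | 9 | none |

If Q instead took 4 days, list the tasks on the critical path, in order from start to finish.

Baseline: N→J→K→A = 7+4+3+8 = 22 → 22 days.
Q is off the critical path — its longest chain is 16 days, giving 6 of slack.
No other chain overtakes it, so the finish is 22 days.

N, J, K, A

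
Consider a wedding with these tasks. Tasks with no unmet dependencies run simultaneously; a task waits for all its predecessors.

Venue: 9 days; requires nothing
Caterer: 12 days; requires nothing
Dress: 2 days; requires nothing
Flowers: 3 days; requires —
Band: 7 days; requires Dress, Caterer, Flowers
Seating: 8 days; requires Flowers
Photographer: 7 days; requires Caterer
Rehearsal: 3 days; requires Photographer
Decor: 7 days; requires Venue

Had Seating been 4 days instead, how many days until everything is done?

22

As given, the longest chain is Caterer→Photographer→Rehearsal = 12+7+3 = 22, so the finish is 22 days.
Seating has 11 days of float (longest path through it is 11).
No other chain overtakes it, so the finish is 22 days.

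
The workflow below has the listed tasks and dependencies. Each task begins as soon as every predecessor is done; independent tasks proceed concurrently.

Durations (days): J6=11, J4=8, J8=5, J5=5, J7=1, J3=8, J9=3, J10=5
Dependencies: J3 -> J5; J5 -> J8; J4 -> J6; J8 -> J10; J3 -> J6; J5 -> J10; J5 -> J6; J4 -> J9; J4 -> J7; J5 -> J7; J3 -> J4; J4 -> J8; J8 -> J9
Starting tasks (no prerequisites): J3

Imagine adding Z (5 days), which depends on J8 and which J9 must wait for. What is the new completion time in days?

29

Originally the project takes 27 days.
With Z inserted, J9 now waits for max(J8, J4, Z).
New critical path: J3→J4→J8→Z→J9 = 8+8+5+5+3 = 29 ⇒ 29 days.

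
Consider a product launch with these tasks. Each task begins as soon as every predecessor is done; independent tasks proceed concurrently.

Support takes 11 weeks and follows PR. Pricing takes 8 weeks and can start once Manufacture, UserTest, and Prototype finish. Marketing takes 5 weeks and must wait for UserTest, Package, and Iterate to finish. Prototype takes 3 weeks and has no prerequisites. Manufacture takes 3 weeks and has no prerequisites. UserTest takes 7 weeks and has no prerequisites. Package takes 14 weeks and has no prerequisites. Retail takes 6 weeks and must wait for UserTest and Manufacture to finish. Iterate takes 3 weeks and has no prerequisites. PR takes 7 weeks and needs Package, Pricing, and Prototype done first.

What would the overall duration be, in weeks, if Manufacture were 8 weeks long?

Critical path before the change: UserTest→Pricing→PR→Support = 7+8+7+11 = 33 giving 33 weeks.
Manufacture has 4 weeks of float (longest path through it is 29).
The binding chain switches to Manufacture→Pricing→PR→Support = 8+8+7+11 = 34; finish 34 weeks.

34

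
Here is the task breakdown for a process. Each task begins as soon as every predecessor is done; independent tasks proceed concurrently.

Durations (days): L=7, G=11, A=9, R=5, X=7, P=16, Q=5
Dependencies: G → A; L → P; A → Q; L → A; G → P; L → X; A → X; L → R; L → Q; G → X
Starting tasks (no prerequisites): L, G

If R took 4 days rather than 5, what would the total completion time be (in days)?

Actual critical path: G→A→X = 11+9+7 = 27 ⇒ 27 days.
The longest path through R is only 12 days, so R has float 15.
That remains the longest chain; total 27 days.

27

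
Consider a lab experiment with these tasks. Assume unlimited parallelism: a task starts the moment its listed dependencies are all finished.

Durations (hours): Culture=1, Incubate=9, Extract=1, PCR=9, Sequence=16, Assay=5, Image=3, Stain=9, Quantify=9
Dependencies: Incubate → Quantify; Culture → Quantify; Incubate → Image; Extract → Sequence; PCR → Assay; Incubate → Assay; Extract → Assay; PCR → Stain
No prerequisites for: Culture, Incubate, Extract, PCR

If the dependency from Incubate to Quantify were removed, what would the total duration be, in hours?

Original critical path: Incubate→Quantify = 9+9 = 18 ⇒ 18 hours.
Without Incubate→Quantify, Quantify's earliest start moves from 9 to 1.
New critical path: PCR→Stain = 9+9 = 18 ⇒ 18 hours.

18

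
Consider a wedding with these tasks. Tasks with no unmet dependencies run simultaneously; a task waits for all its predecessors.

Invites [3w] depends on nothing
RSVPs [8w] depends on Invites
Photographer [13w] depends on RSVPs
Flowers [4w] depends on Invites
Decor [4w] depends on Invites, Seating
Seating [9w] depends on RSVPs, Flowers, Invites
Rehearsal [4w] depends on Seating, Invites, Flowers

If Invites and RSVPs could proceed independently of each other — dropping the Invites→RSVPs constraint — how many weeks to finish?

Before: longest chain Invites→RSVPs→Seating→Rehearsal = 3+8+9+4 = 24, finish 24.
Without Invites→RSVPs, RSVPs's earliest start moves from 3 to 0.
New critical path: RSVPs→Seating→Rehearsal = 8+9+4 = 21 ⇒ 21 weeks.

21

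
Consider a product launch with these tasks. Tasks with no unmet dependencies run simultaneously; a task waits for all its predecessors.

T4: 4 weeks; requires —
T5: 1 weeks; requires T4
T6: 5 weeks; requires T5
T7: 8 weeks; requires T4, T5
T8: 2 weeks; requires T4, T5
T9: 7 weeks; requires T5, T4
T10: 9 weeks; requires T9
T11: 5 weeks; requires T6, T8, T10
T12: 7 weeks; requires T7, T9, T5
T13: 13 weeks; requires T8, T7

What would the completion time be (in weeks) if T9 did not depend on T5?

With the dependency in place, T4→T5→T7→T13 = 4+1+8+13 = 26 sets the finish at 26 weeks.
Without T5→T9, T9's earliest start moves from 5 to 4.
The longest chain is now T4→T5→T7→T13 = 4+1+8+13 = 26, so the plan takes 26 weeks.

26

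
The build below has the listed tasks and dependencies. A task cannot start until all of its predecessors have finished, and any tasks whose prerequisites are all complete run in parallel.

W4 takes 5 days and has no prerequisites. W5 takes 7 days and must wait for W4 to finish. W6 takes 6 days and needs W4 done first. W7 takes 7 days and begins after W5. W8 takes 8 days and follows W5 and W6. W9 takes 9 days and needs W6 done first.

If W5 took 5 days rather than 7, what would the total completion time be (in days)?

As given, the longest chain is W4→W5→W8 = 5+7+8 = 20, so the finish is 20 days.
W5 lies on that path, so at 5 days the path becomes 18 days.
New critical path: W4→W6→W9 = 5+6+9 = 20 ⇒ 20 days.

20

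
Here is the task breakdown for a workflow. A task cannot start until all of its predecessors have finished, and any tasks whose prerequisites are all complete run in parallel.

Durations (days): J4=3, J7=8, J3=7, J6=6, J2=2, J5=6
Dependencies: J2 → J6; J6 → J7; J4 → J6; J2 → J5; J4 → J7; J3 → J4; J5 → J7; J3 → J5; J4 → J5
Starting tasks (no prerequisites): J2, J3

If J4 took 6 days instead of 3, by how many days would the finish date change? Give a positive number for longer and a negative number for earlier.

3

Critical path before the change: J3→J4→J5→J7 = 7+3+6+8 = 24 giving 24 days.
J4 lies on that path, so at 6 days the path becomes 27 days.
That remains the longest chain; total 27 days.
Change in finish: 27 − 24 = +3 days.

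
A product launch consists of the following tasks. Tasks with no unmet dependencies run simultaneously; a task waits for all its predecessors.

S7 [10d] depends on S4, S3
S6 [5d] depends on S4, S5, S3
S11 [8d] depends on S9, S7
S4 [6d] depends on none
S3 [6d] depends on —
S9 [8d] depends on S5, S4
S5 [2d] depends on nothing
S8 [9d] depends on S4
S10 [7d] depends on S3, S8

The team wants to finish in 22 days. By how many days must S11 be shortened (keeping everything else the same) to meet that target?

Current finish: 24 days; target: 22.
S11 is on every critical path, so each day cut from S11 cuts the finish by one (this holds down to a finish of 22).
Need 24 − 22 = 2 days off S11 → S11 becomes 6 days, finish becomes 22.

2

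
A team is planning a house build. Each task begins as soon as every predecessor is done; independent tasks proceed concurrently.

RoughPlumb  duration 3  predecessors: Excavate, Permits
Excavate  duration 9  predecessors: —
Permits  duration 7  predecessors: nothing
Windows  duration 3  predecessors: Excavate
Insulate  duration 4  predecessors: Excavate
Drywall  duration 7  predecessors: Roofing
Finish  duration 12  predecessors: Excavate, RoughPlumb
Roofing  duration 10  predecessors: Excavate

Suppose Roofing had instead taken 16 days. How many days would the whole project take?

32

As given, the longest chain is Excavate→Roofing→Drywall = 9+10+7 = 26, so the finish is 26 days.
Since Roofing is critical, the +6 change carries straight to that chain (now 32 days).
No other chain overtakes it, so the finish is 32 days.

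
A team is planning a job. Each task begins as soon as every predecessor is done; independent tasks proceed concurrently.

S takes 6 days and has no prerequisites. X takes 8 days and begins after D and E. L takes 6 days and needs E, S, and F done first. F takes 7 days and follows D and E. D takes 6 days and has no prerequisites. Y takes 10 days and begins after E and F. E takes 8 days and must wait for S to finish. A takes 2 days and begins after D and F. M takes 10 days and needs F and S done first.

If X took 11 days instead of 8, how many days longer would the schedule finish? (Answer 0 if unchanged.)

Critical path before the change: S→E→F→Y = 6+8+7+10 = 31 giving 31 days.
The longest path through X is only 22 days, so X has float 9.
That remains the longest chain; total 31 days.
Change in finish: 31 − 31 = +0 days.

0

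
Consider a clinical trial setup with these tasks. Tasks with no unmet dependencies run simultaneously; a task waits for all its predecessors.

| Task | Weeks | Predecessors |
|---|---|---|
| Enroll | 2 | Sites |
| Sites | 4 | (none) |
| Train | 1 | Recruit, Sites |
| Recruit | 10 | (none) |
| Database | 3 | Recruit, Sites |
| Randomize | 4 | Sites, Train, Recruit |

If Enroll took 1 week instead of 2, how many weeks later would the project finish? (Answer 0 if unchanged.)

As given, the longest chain is Recruit→Train→Randomize = 10+1+4 = 15, so the finish is 15 weeks.
Enroll has 9 weeks of float (longest path through it is 6).
The critical path is still Recruit→Train→Randomize; finish is now 15 weeks.
Change in finish: 15 − 15 = +0 weeks.

0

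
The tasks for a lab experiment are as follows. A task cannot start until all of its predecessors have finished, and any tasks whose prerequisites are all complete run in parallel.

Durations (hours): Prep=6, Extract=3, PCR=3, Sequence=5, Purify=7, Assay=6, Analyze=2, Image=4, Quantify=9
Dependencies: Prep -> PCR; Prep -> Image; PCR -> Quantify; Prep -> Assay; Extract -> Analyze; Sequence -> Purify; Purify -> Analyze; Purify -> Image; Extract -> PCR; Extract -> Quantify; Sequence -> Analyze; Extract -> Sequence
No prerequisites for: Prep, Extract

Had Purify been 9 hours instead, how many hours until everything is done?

Critical path before the change: Extract→Sequence→Purify→Image = 3+5+7+4 = 19 giving 19 hours.
Since Purify is critical, the +2 change carries straight to that chain (now 21 hours).
No other chain overtakes it, so the finish is 21 hours.

21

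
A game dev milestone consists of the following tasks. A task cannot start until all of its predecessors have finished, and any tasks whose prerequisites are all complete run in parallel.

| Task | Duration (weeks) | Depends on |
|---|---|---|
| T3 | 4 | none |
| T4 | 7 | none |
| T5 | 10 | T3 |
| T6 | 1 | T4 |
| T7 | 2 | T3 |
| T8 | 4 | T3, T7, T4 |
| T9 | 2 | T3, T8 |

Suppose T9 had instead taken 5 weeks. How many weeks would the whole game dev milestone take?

16

Baseline: T3→T5 = 4+10 = 14 → 14 weeks.
The longest path through T9 is only 13 weeks, so T9 has float 1.
New critical path: T4→T8→T9 = 7+4+5 = 16 ⇒ 16 weeks.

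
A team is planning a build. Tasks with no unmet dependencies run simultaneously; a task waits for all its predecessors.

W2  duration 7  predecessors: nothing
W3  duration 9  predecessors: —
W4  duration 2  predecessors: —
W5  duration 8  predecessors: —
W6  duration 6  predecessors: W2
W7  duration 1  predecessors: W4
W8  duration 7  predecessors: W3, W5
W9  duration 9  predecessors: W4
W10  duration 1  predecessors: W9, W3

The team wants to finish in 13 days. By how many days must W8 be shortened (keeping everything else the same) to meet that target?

Current finish: 16 days; target: 13.
W8 is on every critical path, so each day cut from W8 cuts the finish by one (this holds down to a finish of 13).
Need 16 − 13 = 3 days off W8 → W8 becomes 4 days, finish becomes 13.

3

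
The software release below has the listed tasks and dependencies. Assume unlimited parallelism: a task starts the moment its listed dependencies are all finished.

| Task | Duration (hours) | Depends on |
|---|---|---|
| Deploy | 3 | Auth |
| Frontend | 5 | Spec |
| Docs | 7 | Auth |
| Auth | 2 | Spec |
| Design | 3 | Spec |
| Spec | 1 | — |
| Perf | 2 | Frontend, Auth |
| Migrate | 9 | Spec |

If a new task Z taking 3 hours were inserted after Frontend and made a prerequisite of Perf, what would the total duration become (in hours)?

11

Originally the plan takes 10 hours.
With Z inserted, Perf now waits for max(Frontend, Auth, Z).
New critical path: Spec→Frontend→Z→Perf = 1+5+3+2 = 11 ⇒ 11 hours.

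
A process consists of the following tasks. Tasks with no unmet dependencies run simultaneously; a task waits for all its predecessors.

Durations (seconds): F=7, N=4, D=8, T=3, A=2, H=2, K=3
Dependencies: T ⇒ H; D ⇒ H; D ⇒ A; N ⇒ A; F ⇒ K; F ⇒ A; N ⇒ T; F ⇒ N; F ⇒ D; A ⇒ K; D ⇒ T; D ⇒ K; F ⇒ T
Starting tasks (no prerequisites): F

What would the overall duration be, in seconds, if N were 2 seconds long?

Baseline: F→D→T→H = 7+8+3+2 = 20 → 20 seconds.
The longest path through N is only 16 seconds, so N has float 4.
That remains the longest chain; total 20 seconds.

20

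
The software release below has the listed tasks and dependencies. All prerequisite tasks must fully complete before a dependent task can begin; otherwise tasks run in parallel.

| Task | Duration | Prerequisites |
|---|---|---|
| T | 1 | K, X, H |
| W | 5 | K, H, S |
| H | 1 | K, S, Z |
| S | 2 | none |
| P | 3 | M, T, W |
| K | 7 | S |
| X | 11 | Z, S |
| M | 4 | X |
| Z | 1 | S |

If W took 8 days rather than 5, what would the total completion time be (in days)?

21

Critical path before the change: S→Z→X→M→P = 2+1+11+4+3 = 21 giving 21 days.
W is off the critical path — its longest chain is 18 days, giving 3 of slack.
The binding chain switches to S→K→H→W→P = 2+7+1+8+3 = 21; finish 21 days.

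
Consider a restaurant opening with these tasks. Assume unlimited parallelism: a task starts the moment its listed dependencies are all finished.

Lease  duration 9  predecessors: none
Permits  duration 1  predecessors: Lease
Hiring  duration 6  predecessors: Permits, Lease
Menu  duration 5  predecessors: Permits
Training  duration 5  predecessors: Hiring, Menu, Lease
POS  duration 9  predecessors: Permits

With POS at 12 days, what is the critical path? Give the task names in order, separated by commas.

Critical path before the change: Lease→Permits→Hiring→Training = 9+1+6+5 = 21 giving 21 days.
POS is off the critical path — its longest chain is 19 days, giving 2 of slack.
Now Lease→Permits→POS = 9+1+12 = 22 is longest, so the finish becomes 22 days.

Lease, Permits, POS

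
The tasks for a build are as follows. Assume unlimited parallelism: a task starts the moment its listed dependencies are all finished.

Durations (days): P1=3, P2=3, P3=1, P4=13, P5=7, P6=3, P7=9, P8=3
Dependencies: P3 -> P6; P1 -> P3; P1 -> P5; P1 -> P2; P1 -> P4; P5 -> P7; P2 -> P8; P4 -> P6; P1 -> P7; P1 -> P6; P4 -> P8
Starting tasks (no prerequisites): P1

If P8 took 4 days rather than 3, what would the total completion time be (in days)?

20

Critical path before the change: P1→P4→P8 = 3+13+3 = 19 giving 19 days.
P8 is on the critical path; changing it to 4 makes that path 20 days.
No other chain overtakes it, so the finish is 20 days.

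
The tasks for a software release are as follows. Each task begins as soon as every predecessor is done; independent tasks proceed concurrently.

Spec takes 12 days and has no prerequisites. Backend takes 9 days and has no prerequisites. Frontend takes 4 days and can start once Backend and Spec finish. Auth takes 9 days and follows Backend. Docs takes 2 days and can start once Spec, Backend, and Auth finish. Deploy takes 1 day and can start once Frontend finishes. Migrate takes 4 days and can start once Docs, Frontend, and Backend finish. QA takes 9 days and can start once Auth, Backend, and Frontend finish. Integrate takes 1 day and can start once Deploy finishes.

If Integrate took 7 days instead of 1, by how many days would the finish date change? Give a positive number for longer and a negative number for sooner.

0

As given, the longest chain is Backend→Auth→QA = 9+9+9 = 27, so the finish is 27 days.
Integrate is off the critical path — its longest chain is 18 days, giving 9 of slack.
No other chain overtakes it, so the finish is 27 days.
Change in finish: 27 − 27 = +0 days.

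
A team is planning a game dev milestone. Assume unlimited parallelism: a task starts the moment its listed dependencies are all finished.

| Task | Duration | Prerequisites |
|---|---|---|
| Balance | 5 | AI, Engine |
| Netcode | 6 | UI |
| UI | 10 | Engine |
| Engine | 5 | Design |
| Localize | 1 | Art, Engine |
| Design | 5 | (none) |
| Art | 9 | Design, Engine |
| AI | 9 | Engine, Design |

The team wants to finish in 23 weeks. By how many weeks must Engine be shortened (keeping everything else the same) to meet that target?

Current finish: 26 weeks; target: 23.
Engine is on every critical path, so each week cut from Engine cuts the finish by one (this holds down to a finish of 22).
Need 26 − 23 = 3 weeks off Engine → Engine becomes 2 weeks, finish becomes 23.

3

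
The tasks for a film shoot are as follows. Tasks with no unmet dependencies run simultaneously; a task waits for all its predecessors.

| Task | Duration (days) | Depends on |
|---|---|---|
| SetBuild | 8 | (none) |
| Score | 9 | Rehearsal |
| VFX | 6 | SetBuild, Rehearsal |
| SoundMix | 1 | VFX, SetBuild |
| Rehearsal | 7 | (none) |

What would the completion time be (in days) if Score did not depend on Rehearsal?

15

Original critical path: Rehearsal→Score = 7+9 = 16 ⇒ 16 days.
Without Rehearsal→Score, Score's earliest start moves from 7 to 0.
The longest chain is now SetBuild→VFX→SoundMix = 8+6+1 = 15, so the project takes 15 days.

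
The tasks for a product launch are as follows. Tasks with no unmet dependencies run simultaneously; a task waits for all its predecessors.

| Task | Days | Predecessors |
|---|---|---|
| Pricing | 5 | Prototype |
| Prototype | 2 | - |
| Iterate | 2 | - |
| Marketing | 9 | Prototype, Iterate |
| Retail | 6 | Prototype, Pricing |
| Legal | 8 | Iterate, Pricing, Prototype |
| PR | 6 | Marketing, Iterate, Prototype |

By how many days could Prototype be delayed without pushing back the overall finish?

0

Prototype→Marketing→PR = 2+9+6 = 17 sets the makespan at 17 days.
Longest path through Prototype: 17 days (earliest finish 2, latest finish 2).
Slack of Prototype = 0 − 0 = 0 days.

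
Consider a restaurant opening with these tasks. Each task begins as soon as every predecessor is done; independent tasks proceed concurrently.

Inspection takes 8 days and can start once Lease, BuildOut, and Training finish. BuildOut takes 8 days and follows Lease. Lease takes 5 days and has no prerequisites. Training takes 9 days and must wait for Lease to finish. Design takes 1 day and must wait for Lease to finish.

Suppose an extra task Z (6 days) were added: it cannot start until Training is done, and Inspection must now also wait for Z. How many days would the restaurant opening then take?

28

Originally the restaurant opening takes 22 days.
With Z inserted, Inspection now waits for max(Lease, BuildOut, Training, Z).
New critical path: Lease→Training→Z→Inspection = 5+9+6+8 = 28 ⇒ 28 days.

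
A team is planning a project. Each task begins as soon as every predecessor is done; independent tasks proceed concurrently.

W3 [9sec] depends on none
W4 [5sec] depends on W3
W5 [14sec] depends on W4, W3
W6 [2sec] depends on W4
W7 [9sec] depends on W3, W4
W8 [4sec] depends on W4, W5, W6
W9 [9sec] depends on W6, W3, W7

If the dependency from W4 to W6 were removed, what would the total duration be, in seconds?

32

With the dependency in place, W3→W4→W5→W8 = 9+5+14+4 = 32 sets the finish at 32 seconds.
Without W4→W6, W6's earliest start moves from 14 to 0.
The longest chain is now W3→W4→W5→W8 = 9+5+14+4 = 32, so the job takes 32 seconds.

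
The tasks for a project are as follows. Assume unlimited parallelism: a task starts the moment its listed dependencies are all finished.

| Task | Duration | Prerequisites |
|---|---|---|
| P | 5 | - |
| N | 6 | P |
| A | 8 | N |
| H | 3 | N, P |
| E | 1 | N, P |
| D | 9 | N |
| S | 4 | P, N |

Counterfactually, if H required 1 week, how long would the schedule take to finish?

Critical path before the change: P→N→D = 5+6+9 = 20 giving 20 weeks.
H is off the critical path — its longest chain is 14 weeks, giving 6 of slack.
That remains the longest chain; total 20 weeks.

20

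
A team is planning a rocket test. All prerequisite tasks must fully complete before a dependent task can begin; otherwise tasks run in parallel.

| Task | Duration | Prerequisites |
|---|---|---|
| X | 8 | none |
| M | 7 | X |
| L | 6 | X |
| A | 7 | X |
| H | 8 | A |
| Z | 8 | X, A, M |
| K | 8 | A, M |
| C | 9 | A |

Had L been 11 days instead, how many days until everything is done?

24

The binding path is X→A→C = 8+7+9 = 24; finish at 24 days.
L is off the critical path — its longest chain is 14 days, giving 10 of slack.
No other chain overtakes it, so the finish is 24 days.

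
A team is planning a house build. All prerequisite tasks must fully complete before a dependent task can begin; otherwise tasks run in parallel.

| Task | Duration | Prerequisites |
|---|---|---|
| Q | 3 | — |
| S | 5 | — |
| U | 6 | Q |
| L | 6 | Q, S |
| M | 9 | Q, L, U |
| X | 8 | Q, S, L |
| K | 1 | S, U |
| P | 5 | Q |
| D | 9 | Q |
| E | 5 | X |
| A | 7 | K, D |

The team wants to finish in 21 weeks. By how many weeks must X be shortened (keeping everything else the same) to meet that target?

3

Current finish: 24 weeks; target: 21.
X is on every critical path, so each week cut from X cuts the finish by one (this holds down to a finish of 20).
Need 24 − 21 = 3 weeks off X → X becomes 5 weeks, finish becomes 21.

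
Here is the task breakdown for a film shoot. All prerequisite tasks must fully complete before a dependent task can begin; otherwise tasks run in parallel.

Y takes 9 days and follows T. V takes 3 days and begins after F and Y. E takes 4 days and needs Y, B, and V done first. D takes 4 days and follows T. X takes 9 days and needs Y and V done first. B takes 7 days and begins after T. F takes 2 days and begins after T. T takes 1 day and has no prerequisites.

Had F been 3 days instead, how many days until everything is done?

22

As given, the longest chain is T→Y→V→X = 1+9+3+9 = 22, so the finish is 22 days.
The longest path through F is only 15 days, so F has float 7.
The critical path is still T→Y→V→X; finish is now 22 days.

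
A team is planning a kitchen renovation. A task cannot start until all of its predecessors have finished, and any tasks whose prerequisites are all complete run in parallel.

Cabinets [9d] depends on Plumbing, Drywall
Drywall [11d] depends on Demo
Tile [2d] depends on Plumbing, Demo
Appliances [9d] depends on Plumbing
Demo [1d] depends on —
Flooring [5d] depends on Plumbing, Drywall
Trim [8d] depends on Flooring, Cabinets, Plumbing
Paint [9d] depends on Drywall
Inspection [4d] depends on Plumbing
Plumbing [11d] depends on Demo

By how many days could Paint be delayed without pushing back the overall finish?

8

The longest chain is Demo→Plumbing→Cabinets→Trim = 1+11+9+8 = 29; overall finish 29 days.
Longest path through Paint: 21 days (earliest finish 21, latest finish 29).
Slack of Paint = 20 − 12 = 8 days.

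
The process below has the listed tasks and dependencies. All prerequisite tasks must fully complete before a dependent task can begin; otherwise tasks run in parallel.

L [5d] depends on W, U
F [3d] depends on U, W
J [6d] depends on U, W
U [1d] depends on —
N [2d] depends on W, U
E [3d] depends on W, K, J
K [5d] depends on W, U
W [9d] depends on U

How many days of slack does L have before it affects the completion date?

U→W→J→E = 1+9+6+3 = 19 sets the makespan at 19 days.
Longest path through L: 15 days (earliest finish 15, latest finish 19).
So L can slip 19 − 15 = 4 days.

4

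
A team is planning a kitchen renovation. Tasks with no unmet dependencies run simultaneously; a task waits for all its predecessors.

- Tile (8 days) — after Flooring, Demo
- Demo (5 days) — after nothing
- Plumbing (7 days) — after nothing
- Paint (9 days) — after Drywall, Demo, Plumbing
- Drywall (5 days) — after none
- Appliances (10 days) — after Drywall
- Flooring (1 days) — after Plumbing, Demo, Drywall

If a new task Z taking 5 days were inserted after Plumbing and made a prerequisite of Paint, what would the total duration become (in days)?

21

Originally the plan takes 16 days.
With Z inserted, Paint now waits for max(Drywall, Demo, Plumbing, Z).
New critical path: Plumbing→Z→Paint = 7+5+9 = 21 ⇒ 21 days.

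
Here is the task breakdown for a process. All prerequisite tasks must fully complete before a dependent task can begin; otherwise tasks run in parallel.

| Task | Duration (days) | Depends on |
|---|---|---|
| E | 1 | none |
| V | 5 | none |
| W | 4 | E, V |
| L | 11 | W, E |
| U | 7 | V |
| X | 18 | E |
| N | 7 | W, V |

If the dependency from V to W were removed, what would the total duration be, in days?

19

Original critical path: V→W→L = 5+4+11 = 20 ⇒ 20 days.
Without V→W, W's earliest start moves from 5 to 1.
After: E→X = 1+18 = 19 → 19 days.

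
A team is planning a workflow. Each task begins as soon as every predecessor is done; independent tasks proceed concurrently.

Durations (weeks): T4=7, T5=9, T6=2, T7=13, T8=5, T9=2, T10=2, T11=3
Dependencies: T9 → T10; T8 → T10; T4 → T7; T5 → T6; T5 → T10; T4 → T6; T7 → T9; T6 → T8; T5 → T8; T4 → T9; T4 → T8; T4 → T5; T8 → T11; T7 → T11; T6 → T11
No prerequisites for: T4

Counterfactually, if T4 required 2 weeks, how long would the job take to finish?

As given, the longest chain is T4→T5→T6→T8→T11 = 7+9+2+5+3 = 26, so the finish is 26 weeks.
T4 lies on that path, so at 2 weeks the path becomes 21 weeks.
That remains the longest chain; total 21 weeks.

21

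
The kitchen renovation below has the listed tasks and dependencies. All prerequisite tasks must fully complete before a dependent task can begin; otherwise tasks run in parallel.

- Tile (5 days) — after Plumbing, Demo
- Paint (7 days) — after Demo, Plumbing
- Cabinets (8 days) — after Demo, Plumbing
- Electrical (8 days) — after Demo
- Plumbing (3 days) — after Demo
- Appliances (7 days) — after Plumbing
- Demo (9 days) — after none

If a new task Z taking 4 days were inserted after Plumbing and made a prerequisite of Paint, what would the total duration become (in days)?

23

Originally the kitchen renovation takes 20 days.
With Z inserted, Paint now waits for max(Demo, Plumbing, Z).
New critical path: Demo→Plumbing→Z→Paint = 9+3+4+7 = 23 ⇒ 23 days.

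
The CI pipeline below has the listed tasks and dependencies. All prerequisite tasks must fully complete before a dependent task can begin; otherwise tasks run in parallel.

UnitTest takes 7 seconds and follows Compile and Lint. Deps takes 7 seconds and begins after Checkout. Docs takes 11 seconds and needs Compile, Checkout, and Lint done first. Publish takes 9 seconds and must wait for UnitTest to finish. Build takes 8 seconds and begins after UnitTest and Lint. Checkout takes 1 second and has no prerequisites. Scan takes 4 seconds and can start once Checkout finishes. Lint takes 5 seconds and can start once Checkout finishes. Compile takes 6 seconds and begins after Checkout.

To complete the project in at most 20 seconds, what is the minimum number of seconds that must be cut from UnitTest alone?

Current finish: 23 seconds; target: 20.
UnitTest is on every critical path, so each second cut from UnitTest cuts the finish by one (this holds down to a finish of 18).
Need 23 − 20 = 3 seconds off UnitTest → UnitTest becomes 4 seconds, finish becomes 20.

3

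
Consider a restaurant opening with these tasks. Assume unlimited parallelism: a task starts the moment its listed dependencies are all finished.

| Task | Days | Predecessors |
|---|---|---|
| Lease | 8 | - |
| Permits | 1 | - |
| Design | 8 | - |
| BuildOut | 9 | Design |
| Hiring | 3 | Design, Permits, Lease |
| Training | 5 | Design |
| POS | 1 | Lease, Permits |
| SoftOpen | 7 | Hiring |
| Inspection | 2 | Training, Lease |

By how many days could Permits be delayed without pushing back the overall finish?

7

The longest chain is Lease→Hiring→SoftOpen = 8+3+7 = 18; overall finish 18 days.
Longest path through Permits: 11 days (earliest finish 1, latest finish 8).
Float = 18 − 11 = 7.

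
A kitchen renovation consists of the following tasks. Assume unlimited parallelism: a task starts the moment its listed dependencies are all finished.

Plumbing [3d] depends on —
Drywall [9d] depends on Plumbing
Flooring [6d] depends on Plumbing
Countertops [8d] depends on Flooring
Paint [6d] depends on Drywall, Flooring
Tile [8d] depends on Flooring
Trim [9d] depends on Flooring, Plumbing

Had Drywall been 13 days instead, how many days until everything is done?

22

The binding path is Plumbing→Drywall→Paint = 3+9+6 = 18; finish at 18 days.
Drywall is on the critical path; changing it to 13 makes that path 22 days.
That remains the longest chain; total 22 days.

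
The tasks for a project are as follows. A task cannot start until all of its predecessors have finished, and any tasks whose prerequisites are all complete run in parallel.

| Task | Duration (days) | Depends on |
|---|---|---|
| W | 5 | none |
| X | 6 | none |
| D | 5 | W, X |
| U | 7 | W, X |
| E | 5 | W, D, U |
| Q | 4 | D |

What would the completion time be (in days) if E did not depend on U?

Before: longest chain X→U→E = 6+7+5 = 18, finish 18.
Without U→E, E's earliest start moves from 13 to 11.
New critical path: X→D→E = 6+5+5 = 16 ⇒ 16 days.

16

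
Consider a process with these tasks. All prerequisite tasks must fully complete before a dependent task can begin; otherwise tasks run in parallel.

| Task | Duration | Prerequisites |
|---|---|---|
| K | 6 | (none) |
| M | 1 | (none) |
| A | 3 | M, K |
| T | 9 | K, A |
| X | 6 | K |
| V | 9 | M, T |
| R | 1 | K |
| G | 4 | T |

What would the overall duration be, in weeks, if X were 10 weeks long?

27

Actual critical path: K→A→T→V = 6+3+9+9 = 27 ⇒ 27 weeks.
The longest path through X is only 12 weeks, so X has float 15.
The critical path is still K→A→T→V; finish is now 27 weeks.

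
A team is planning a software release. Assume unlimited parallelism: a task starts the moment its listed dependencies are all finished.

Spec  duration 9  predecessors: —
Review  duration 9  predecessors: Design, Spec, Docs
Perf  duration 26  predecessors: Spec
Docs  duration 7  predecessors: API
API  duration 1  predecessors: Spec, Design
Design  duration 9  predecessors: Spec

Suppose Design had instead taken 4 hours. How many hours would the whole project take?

Critical path before the change: Spec→Design→API→Docs→Review = 9+9+1+7+9 = 35 giving 35 hours.
Design is on the critical path; changing it to 4 makes that path 30 hours.
Now Spec→Perf = 9+26 = 35 is longest, so the finish becomes 35 hours.

35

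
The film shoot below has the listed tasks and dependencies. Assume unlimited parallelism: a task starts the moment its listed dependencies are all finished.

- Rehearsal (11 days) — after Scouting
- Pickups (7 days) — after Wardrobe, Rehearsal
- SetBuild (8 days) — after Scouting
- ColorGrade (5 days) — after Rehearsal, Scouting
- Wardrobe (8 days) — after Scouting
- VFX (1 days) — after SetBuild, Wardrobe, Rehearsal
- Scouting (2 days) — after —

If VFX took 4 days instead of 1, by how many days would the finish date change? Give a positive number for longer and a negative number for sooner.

As given, the longest chain is Scouting→Rehearsal→Pickups = 2+11+7 = 20, so the finish is 20 days.
VFX is off the critical path — its longest chain is 14 days, giving 6 of slack.
No other chain overtakes it, so the finish is 20 days.
Change in finish: 20 − 20 = +0 days.

0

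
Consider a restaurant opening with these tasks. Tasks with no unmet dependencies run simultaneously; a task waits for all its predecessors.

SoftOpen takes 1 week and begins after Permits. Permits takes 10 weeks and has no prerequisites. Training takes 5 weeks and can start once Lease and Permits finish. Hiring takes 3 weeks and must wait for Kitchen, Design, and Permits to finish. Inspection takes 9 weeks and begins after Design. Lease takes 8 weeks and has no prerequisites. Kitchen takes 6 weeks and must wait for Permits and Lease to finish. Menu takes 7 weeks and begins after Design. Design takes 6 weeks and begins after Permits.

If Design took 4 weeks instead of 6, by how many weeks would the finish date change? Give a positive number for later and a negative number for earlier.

As given, the longest chain is Permits→Design→Inspection = 10+6+9 = 25, so the finish is 25 weeks.
Design lies on that path, so at 4 weeks the path becomes 23 weeks.
That remains the longest chain; total 23 weeks.
Change in finish: 23 − 25 = -2 weeks.

-2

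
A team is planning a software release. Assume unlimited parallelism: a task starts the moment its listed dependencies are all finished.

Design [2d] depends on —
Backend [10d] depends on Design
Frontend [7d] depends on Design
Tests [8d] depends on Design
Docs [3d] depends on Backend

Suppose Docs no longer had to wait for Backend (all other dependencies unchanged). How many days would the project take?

With the dependency in place, Design→Backend→Docs = 2+10+3 = 15 sets the finish at 15 days.
Without Backend→Docs, Docs's earliest start moves from 12 to 0.
New critical path: Design→Backend = 2+10 = 12 ⇒ 12 days.

12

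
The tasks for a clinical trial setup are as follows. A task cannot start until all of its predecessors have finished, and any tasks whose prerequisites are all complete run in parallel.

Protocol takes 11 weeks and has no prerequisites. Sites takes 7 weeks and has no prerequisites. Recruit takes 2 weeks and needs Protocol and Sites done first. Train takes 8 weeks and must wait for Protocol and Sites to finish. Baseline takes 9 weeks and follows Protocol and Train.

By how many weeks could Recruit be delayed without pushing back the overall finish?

15

Protocol→Train→Baseline = 11+8+9 = 28 sets the makespan at 28 weeks.
Recruit finishes as early as 13 and must finish by 28.
Slack of Recruit = 26 − 11 = 15 weeks.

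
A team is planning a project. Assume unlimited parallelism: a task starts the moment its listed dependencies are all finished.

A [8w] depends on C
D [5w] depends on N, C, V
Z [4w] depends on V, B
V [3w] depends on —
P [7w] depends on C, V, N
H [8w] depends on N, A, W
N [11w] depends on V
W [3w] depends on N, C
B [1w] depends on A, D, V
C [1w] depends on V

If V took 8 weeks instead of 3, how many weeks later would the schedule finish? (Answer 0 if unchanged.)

5

As given, the longest chain is V→N→W→H = 3+11+3+8 = 25, so the finish is 25 weeks.
V is on the critical path; changing it to 8 makes that path 30 weeks.
No other chain overtakes it, so the finish is 30 weeks.
Change in finish: 30 − 25 = +5 weeks.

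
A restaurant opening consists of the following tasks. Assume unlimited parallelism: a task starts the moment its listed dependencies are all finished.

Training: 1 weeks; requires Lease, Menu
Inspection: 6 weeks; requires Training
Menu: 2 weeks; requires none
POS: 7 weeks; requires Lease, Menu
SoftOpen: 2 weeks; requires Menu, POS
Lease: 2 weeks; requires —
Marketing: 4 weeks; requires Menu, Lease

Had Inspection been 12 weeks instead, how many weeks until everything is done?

Baseline: Lease→POS→SoftOpen = 2+7+2 = 11 → 11 weeks.
Inspection is off the critical path — its longest chain is 9 weeks, giving 2 of slack.
The binding chain switches to Lease→Training→Inspection = 2+1+12 = 15; finish 15 weeks.

15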